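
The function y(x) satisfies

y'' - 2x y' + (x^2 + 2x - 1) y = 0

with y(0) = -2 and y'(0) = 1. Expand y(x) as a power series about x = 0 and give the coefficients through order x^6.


Ansatz: y(x) = sum_{n>=0} a_n x^n, so y'(x) = sum_{n>=1} n a_n x^(n-1) and y''(x) = sum_{n>=2} n(n-1) a_n x^(n-2).
Substitute into P(x) y'' + Q(x) y' + R(x) y = 0 with P(x) = 1, Q(x) = -2x, R(x) = x^2 + 2x - 1, and match powers of x.
Initial conditions: a_0 = -2, a_1 = 1.
Setting the coefficient of each power of x to zero and solving order by order (substituting the coefficients already found):
  x^0: 2 a_2 - a_0 = 0  ->  2 a_2 = a_0 = -2  ->  a_2 = -1
  x^1: 6 a_3 - 3 a_1 + 2 a_0 = 0  ->  6 a_3 = 3 a_1 - 2 a_0 = 7  ->  a_3 = 7/6
  x^2: 12 a_4 - 5 a_2 + 2 a_1 + a_0 = 0  ->  12 a_4 = 5 a_2 - 2 a_1 - a_0 = -5  ->  a_4 = -5/12
  x^3: 20 a_5 - 7 a_3 + 2 a_2 + a_1 = 0  ->  20 a_5 = 7 a_3 - 2 a_2 - a_1 = 55/6  ->  a_5 = 11/24
  x^4: 30 a_6 - 9 a_4 + 2 a_3 + a_2 = 0  ->  30 a_6 = 9 a_4 - 2 a_3 - a_2 = -61/12  ->  a_6 = -61/360
Truncated series: y(x) = -2 + x - x^2 + (7/6) x^3 - (5/12) x^4 + (11/24) x^5 - (61/360) x^6 + O(x^7).

a_0 = -2; a_1 = 1; a_2 = -1; a_3 = 7/6; a_4 = -5/12; a_5 = 11/24; a_6 = -61/360


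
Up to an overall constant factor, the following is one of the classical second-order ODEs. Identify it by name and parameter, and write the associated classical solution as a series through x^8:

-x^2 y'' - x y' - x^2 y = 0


All three coefficients share the factor -1; dividing through by -1 gives  x^2 y'' + x y' + x^2 y = 0.
This matches the Bessel equation x^2 y'' + x y' + (x^2 - nu^2) y = 0 with nu^2 = 0, so nu = 0; the solution bounded at x = 0 is J_0(x).
Frobenius at x = 0: indicial roots ±nu; for r = nu the recurrence k(k + 2nu) c_k = -c_{k-2} gives the standard series J_nu(x) = sum_{k>=0} (-1)^k / (k! (k+nu)!) (x/2)^(2k+nu). Evaluate the first 5 terms:
  k = 0: (-1)^0 / (0! * 0! * 2^0) x^0 = 1/(1*1*1) x^0 = (1) x^0
  k = 1: (-1)^1 / (1! * 1! * 2^2) x^2 = -1/(1*1*4) x^2 = (-1/4) x^2
  k = 2: (-1)^2 / (2! * 2! * 2^4) x^4 = 1/(2*2*16) x^4 = (1/64) x^4
  k = 3: (-1)^3 / (3! * 3! * 2^6) x^6 = -1/(6*6*64) x^6 = (-1/2304) x^6
  k = 4: (-1)^4 / (4! * 4! * 2^8) x^8 = 1/(24*24*256) x^8 = (1/147456) x^8
Hence J_0(x) = x^8/147456 - x^6/2304 + x^4/64 - x^2/4 + 1 + ....

J_0(x); series = x^8/147456 - x^6/2304 + x^4/64 - x^2/4 + 1


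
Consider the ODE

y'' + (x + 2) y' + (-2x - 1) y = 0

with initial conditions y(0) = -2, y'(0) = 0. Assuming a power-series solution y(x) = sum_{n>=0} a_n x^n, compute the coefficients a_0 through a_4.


Ansatz: y(x) = sum_{n>=0} a_n x^n, so y'(x) = sum_{n>=1} n a_n x^(n-1) and y''(x) = sum_{n>=2} n(n-1) a_n x^(n-2).
Substitute into P(x) y'' + Q(x) y' + R(x) y = 0 with P(x) = 1, Q(x) = x + 2, R(x) = -2x - 1, and match powers of x.
Initial conditions: a_0 = -2, a_1 = 0.
Setting the coefficient of each power of x to zero and solving order by order (substituting the coefficients already found):
  x^0: 2 a_2 + 2 a_1 - a_0 = 0  ->  2 a_2 = -2 a_1 + a_0 = -2  ->  a_2 = -1
  x^1: 6 a_3 + 4 a_2 - 2 a_0 = 0  ->  6 a_3 = -4 a_2 + 2 a_0 = 0  ->  a_3 = 0
  x^2: 12 a_4 + 6 a_3 + a_2 - 2 a_1 = 0  ->  12 a_4 = -6 a_3 - a_2 + 2 a_1 = 1  ->  a_4 = 1/12
Truncated series: y(x) = -2 - x^2 + (1/12) x^4 + O(x^5).

a_0 = -2; a_1 = 0; a_2 = -1; a_3 = 0; a_4 = 1/12


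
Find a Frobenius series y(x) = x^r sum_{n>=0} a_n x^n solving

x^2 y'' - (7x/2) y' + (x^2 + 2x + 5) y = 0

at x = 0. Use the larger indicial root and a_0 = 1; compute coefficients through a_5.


Write in Frobenius form y'' + (p(x)/x) y' + (q(x)/x^2) y = 0:
  p(x) = -7/2,  q(x) = x^2 + 2x + 5.
Indicial equation: r(r-1) + (-7/2) r + (5) = 0 -> roots r_1 = 5/2, r_2 = 2.
Take r = r_1 = 5/2. Let y(x) = x^r sum_{n>=0} a_n x^n with a_0 = 1.
Substitute y = x^r sum a_n x^n and match x^{r+n}. The recurrence is
  D(n) a_n + 2 a_{n-1} + 1 a_{n-2} = 0,  where D(n) = (r+n)(r+n-1) + (-7/2)(r+n) + (5).
  a_n = [-2 a_{n-1} - 1 a_{n-2}] / D(n).
Since the indicial polynomial factors as (r - r_1)(r - r_2), D(n) = (r_1 + n - r_1)(r_1 + n - r_2) = n(n + 1/2).
Evaluating step by step (a_0 = 1):
  n = 1: D(1) = 1(1 + 1/2) = 3/2; numerator = -2(1) = -2; a_1 = (-2)/(3/2) = -4/3
  n = 2: D(2) = 2(2 + 1/2) = 5; numerator = -2(-4/3) - 1(1) = 5/3; a_2 = (5/3)/(5) = 1/3
  n = 3: D(3) = 3(3 + 1/2) = 21/2; numerator = -2(1/3) - 1(-4/3) = 2/3; a_3 = (2/3)/(21/2) = 4/63
  n = 4: D(4) = 4(4 + 1/2) = 18; numerator = -2(4/63) - 1(1/3) = -29/63; a_4 = (-29/63)/(18) = -29/1134
  n = 5: D(5) = 5(5 + 1/2) = 55/2; numerator = -2(-29/1134) - 1(4/63) = -1/81; a_5 = (-1/81)/(55/2) = -2/4455

r = 5/2; a_0 = 1; a_1 = -4/3; a_2 = 1/3; a_3 = 4/63; a_4 = -29/1134; a_5 = -2/4455


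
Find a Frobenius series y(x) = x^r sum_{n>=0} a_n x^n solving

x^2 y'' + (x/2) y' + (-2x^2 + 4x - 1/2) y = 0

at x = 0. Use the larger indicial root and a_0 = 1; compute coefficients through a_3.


Write in Frobenius form y'' + (p(x)/x) y' + (q(x)/x^2) y = 0:
  p(x) = 1/2,  q(x) = -2x^2 + 4x - 1/2.
Indicial equation: r(r-1) + (1/2) r + (-1/2) = 0 -> roots r_1 = 1, r_2 = -1/2.
Take r = r_1 = 1. Let y(x) = x^r sum_{n>=0} a_n x^n with a_0 = 1.
Substitute y = x^r sum a_n x^n and match x^{r+n}. The recurrence is
  D(n) a_n + 4 a_{n-1} - 2 a_{n-2} = 0,  where D(n) = (r+n)(r+n-1) + (1/2)(r+n) + (-1/2).
  a_n = [-4 a_{n-1} + 2 a_{n-2}] / D(n).
Since the indicial polynomial factors as (r - r_1)(r - r_2), D(n) = (r_1 + n - r_1)(r_1 + n - r_2) = n(n + 3/2).
Evaluating step by step (a_0 = 1):
  n = 1: D(1) = 1(1 + 3/2) = 5/2; numerator = -4(1) = -4; a_1 = (-4)/(5/2) = -8/5
  n = 2: D(2) = 2(2 + 3/2) = 7; numerator = -4(-8/5) + 2(1) = 42/5; a_2 = (42/5)/(7) = 6/5
  n = 3: D(3) = 3(3 + 3/2) = 27/2; numerator = -4(6/5) + 2(-8/5) = -8; a_3 = (-8)/(27/2) = -16/27

r = 1; a_0 = 1; a_1 = -8/5; a_2 = 6/5; a_3 = -16/27


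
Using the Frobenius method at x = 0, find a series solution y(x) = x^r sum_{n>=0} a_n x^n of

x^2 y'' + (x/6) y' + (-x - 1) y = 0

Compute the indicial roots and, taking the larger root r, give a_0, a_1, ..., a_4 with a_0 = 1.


Write in Frobenius form y'' + (p(x)/x) y' + (q(x)/x^2) y = 0:
  p(x) = 1/6,  q(x) = -x - 1.
Indicial equation: r(r-1) + (1/6) r + (-1) = 0 -> roots r_1 = 3/2, r_2 = -2/3.
Take r = r_1 = 3/2. Let y(x) = x^r sum_{n>=0} a_n x^n with a_0 = 1.
Substitute y = x^r sum a_n x^n and match x^{r+n}. The recurrence is
  D(n) a_n - 1 a_{n-1} = 0,  where D(n) = (r+n)(r+n-1) + (1/6)(r+n) + (-1).
  a_n = 1 / D(n) * a_{n-1}.
Since the indicial polynomial factors as (r - r_1)(r - r_2), D(n) = (r_1 + n - r_1)(r_1 + n - r_2) = n(n + 13/6).
Evaluating step by step (a_0 = 1):
  n = 1: D(1) = 1(1 + 13/6) = 19/6; numerator = 1(1) = 1; a_1 = (1)/(19/6) = 6/19
  n = 2: D(2) = 2(2 + 13/6) = 25/3; numerator = 1(6/19) = 6/19; a_2 = (6/19)/(25/3) = 18/475
  n = 3: D(3) = 3(3 + 13/6) = 31/2; numerator = 1(18/475) = 18/475; a_3 = (18/475)/(31/2) = 36/14725
  n = 4: D(4) = 4(4 + 13/6) = 74/3; numerator = 1(36/14725) = 36/14725; a_4 = (36/14725)/(74/3) = 54/544825

r = 3/2; a_0 = 1; a_1 = 6/19; a_2 = 18/475; a_3 = 36/14725; a_4 = 54/544825


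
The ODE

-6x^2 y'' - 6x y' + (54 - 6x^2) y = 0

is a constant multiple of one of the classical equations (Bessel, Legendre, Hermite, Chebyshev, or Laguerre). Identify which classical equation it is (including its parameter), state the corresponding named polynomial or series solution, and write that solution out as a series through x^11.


All three coefficients share the factor -6; dividing through by -6 gives  x^2 y'' + x y' + (x^2 - 9) y = 0.
This matches the Bessel equation x^2 y'' + x y' + (x^2 - nu^2) y = 0 with nu^2 = 9, so nu = 3; the solution bounded at x = 0 is J_3(x).
Frobenius at x = 0: indicial roots ±nu; for r = nu the recurrence k(k + 2nu) c_k = -c_{k-2} gives the standard series J_nu(x) = sum_{k>=0} (-1)^k / (k! (k+nu)!) (x/2)^(2k+nu). Evaluate the first 5 terms:
  k = 0: (-1)^0 / (0! * 3! * 2^3) x^3 = 1/(1*6*8) x^3 = (1/48) x^3
  k = 1: (-1)^1 / (1! * 4! * 2^5) x^5 = -1/(1*24*32) x^5 = (-1/768) x^5
  k = 2: (-1)^2 / (2! * 5! * 2^7) x^7 = 1/(2*120*128) x^7 = (1/30720) x^7
  k = 3: (-1)^3 / (3! * 6! * 2^9) x^9 = -1/(6*720*512) x^9 = (-1/2211840) x^9
  k = 4: (-1)^4 / (4! * 7! * 2^11) x^11 = 1/(24*5040*2048) x^11 = (1/247726080) x^11
Hence J_3(x) = x^11/247726080 - x^9/2211840 + x^7/30720 - x^5/768 + x^3/48 + ....

J_3(x); series = x^11/247726080 - x^9/2211840 + x^7/30720 - x^5/768 + x^3/48


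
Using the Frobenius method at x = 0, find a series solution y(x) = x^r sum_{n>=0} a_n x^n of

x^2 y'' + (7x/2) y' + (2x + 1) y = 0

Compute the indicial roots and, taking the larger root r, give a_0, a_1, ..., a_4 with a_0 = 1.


Write in Frobenius form y'' + (p(x)/x) y' + (q(x)/x^2) y = 0:
  p(x) = 7/2,  q(x) = 2x + 1.
Indicial equation: r(r-1) + (7/2) r + (1) = 0 -> roots r_1 = -1/2, r_2 = -2.
Take r = r_1 = -1/2. Let y(x) = x^r sum_{n>=0} a_n x^n with a_0 = 1.
Substitute y = x^r sum a_n x^n and match x^{r+n}. The recurrence is
  D(n) a_n + 2 a_{n-1} = 0,  where D(n) = (r+n)(r+n-1) + (7/2)(r+n) + (1).
  a_n = -2 / D(n) * a_{n-1}.
Since the indicial polynomial factors as (r - r_1)(r - r_2), D(n) = (r_1 + n - r_1)(r_1 + n - r_2) = n(n + 3/2).
Evaluating step by step (a_0 = 1):
  n = 1: D(1) = 1(1 + 3/2) = 5/2; numerator = -2(1) = -2; a_1 = (-2)/(5/2) = -4/5
  n = 2: D(2) = 2(2 + 3/2) = 7; numerator = -2(-4/5) = 8/5; a_2 = (8/5)/(7) = 8/35
  n = 3: D(3) = 3(3 + 3/2) = 27/2; numerator = -2(8/35) = -16/35; a_3 = (-16/35)/(27/2) = -32/945
  n = 4: D(4) = 4(4 + 3/2) = 22; numerator = -2(-32/945) = 64/945; a_4 = (64/945)/(22) = 32/10395

r = -1/2; a_0 = 1; a_1 = -4/5; a_2 = 8/35; a_3 = -32/945; a_4 = 32/10395


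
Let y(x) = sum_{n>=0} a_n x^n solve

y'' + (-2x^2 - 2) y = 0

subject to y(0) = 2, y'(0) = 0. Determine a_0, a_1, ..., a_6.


Ansatz: y(x) = sum_{n>=0} a_n x^n, so y'(x) = sum_{n>=1} n a_n x^(n-1) and y''(x) = sum_{n>=2} n(n-1) a_n x^(n-2).
Substitute into P(x) y'' + Q(x) y' + R(x) y = 0 with P(x) = 1, Q(x) = 0, R(x) = -2x^2 - 2, and match powers of x.
Initial conditions: a_0 = 2, a_1 = 0.
Setting the coefficient of each power of x to zero and solving order by order (substituting the coefficients already found):
  x^0: 2 a_2 - 2 a_0 = 0  ->  2 a_2 = 2 a_0 = 4  ->  a_2 = 2
  x^1: 6 a_3 - 2 a_1 = 0  ->  6 a_3 = 2 a_1 = 0  ->  a_3 = 0
  x^2: 12 a_4 - 2 a_2 - 2 a_0 = 0  ->  12 a_4 = 2 a_2 + 2 a_0 = 8  ->  a_4 = 2/3
  x^3: 20 a_5 - 2 a_3 - 2 a_1 = 0  ->  20 a_5 = 2 a_3 + 2 a_1 = 0  ->  a_5 = 0
  x^4: 30 a_6 - 2 a_4 - 2 a_2 = 0  ->  30 a_6 = 2 a_4 + 2 a_2 = 16/3  ->  a_6 = 8/45
Truncated series: y(x) = 2 + 2 x^2 + (2/3) x^4 + (8/45) x^6 + O(x^7).

a_0 = 2; a_1 = 0; a_2 = 2; a_3 = 0; a_4 = 2/3; a_5 = 0; a_6 = 8/45


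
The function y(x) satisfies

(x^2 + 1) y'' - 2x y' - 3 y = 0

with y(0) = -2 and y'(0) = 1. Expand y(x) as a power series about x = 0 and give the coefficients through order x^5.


Ansatz: y(x) = sum_{n>=0} a_n x^n, so y'(x) = sum_{n>=1} n a_n x^(n-1) and y''(x) = sum_{n>=2} n(n-1) a_n x^(n-2).
Substitute into P(x) y'' + Q(x) y' + R(x) y = 0 with P(x) = x^2 + 1, Q(x) = -2x, R(x) = -3, and match powers of x.
Initial conditions: a_0 = -2, a_1 = 1.
Setting the coefficient of each power of x to zero and solving order by order (substituting the coefficients already found):
  x^0: 2 a_2 - 3 a_0 = 0  ->  2 a_2 = 3 a_0 = -6  ->  a_2 = -3
  x^1: 6 a_3 - 5 a_1 = 0  ->  6 a_3 = 5 a_1 = 5  ->  a_3 = 5/6
  x^2: 12 a_4 - 5 a_2 = 0  ->  12 a_4 = 5 a_2 = -15  ->  a_4 = -5/4
  x^3: 20 a_5 - 3 a_3 = 0  ->  20 a_5 = 3 a_3 = 5/2  ->  a_5 = 1/8
Truncated series: y(x) = -2 + x - 3 x^2 + (5/6) x^3 - (5/4) x^4 + (1/8) x^5 + O(x^6).

a_0 = -2; a_1 = 1; a_2 = -3; a_3 = 5/6; a_4 = -5/4; a_5 = 1/8


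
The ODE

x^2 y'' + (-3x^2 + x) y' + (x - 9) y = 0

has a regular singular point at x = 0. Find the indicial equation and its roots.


Divide by x^2 to reach normal form y'' + P_1(x) y' + P_2(x) y = 0 with P_1(x) = -3 + 1/x and P_2(x) = 1/x - 9/x^2.
x = 0 is a singular point because the y'-coefficient -3 + 1/x has a pole at x = 0 and the y-coefficient 1/x - 9/x^2 has a pole at x = 0.
It is a regular singular point because x P_1(x) = p(x) = 1 - 3x and x^2 P_2(x) = q(x) = x - 9 are polynomials, hence analytic at x = 0.
p(0) = 1,  q(0) = -9.
Indicial equation: r(r-1) + p(0) r + q(0) = 0, i.e. r^2 + (p(0) - 1) r + q(0) = 0, i.e. r^2 - 9 = 0.
Discriminant: (0)^2 - 4(-9) = 36, so r = (0 ± 6)/2.
Solving: r_1 = 3, r_2 = -3.

indicial: r^2 - 9 = 0; roots r_1 = 3, r_2 = -3


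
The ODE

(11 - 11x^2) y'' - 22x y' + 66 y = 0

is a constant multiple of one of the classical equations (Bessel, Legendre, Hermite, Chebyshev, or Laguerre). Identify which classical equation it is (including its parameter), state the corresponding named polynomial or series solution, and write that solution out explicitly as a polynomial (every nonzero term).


All three coefficients share the factor 11; dividing through by 11 gives  (1 - x^2) y'' - 2x y' + 6 y = 0.
This matches the Legendre equation (1 - x^2) y'' - 2x y' + n(n+1) y = 0 (note the -2x y' term) with n(n+1) = 6, so n = 2; the polynomial solution is P_2(x).
With y = sum_k a_k x^k, matching x^k gives (k+2)(k+1) a_{k+2} = [k(k+1) - n(n+1)] a_k = (k - 2)(k + 3) a_k. The right side vanishes at k = 2, so the series with the parity of 2 terminates at degree 2.
Standard normalization (P_n(1) = 1): leading coefficient (2n)!/(2^n (n!)^2) = 24/(4*4) = 3/2, so a_2 = 3/2. Work downward with a_k = (k+1)(k+2) a_{k+2} / ((k - 2)(k + 3)):
  a_0 = (1)(2)(3/2) / ((0 - 2)(0 + 3)) = 3/(-6) = -1/2
Hence P_2(x) = 3 x^2/2 - 1/2.

P_2(x); series = 3 x^2/2 - 1/2


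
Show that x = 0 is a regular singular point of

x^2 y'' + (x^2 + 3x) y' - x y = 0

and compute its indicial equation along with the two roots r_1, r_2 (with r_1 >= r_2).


Divide by x^2 to reach normal form y'' + P_1(x) y' + P_2(x) y = 0 with P_1(x) = 1 + 3/x and P_2(x) = -1/x.
x = 0 is a singular point because the y'-coefficient 1 + 3/x has a pole at x = 0 and the y-coefficient -1/x has a pole at x = 0.
It is a regular singular point because x P_1(x) = p(x) = x + 3 and x^2 P_2(x) = q(x) = -x are polynomials, hence analytic at x = 0.
p(0) = 3,  q(0) = 0.
Indicial equation: r(r-1) + p(0) r + q(0) = 0, i.e. r^2 + (p(0) - 1) r + q(0) = 0, i.e. r^2 + 2 r = 0.
Discriminant: (2)^2 - 4(0) = 4, so r = (-2 ± 2)/2.
Solving: r_1 = 0, r_2 = -2.

indicial: r^2 + 2 r = 0; roots r_1 = 0, r_2 = -2


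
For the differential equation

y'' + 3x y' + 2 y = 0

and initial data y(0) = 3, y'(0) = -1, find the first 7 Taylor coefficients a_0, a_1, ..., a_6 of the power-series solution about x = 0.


Ansatz: y(x) = sum_{n>=0} a_n x^n, so y'(x) = sum_{n>=1} n a_n x^(n-1) and y''(x) = sum_{n>=2} n(n-1) a_n x^(n-2).
Substitute into P(x) y'' + Q(x) y' + R(x) y = 0 with P(x) = 1, Q(x) = 3x, R(x) = 2, and match powers of x.
Initial conditions: a_0 = 3, a_1 = -1.
Setting the coefficient of each power of x to zero and solving order by order (substituting the coefficients already found):
  x^0: 2 a_2 + 2 a_0 = 0  ->  2 a_2 = -2 a_0 = -6  ->  a_2 = -3
  x^1: 6 a_3 + 5 a_1 = 0  ->  6 a_3 = -5 a_1 = 5  ->  a_3 = 5/6
  x^2: 12 a_4 + 8 a_2 = 0  ->  12 a_4 = -8 a_2 = 24  ->  a_4 = 2
  x^3: 20 a_5 + 11 a_3 = 0  ->  20 a_5 = -11 a_3 = -55/6  ->  a_5 = -11/24
  x^4: 30 a_6 + 14 a_4 = 0  ->  30 a_6 = -14 a_4 = -28  ->  a_6 = -14/15
Truncated series: y(x) = 3 - x - 3 x^2 + (5/6) x^3 + 2 x^4 - (11/24) x^5 - (14/15) x^6 + O(x^7).

a_0 = 3; a_1 = -1; a_2 = -3; a_3 = 5/6; a_4 = 2; a_5 = -11/24; a_6 = -14/15


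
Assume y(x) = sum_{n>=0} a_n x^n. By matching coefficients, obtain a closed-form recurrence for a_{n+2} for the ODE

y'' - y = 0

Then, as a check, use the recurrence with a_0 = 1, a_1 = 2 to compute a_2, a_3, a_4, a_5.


Substitute y = sum_n a_n x^n into y'' + (const) y = 0.
y''(x) = sum_{n>=0} (n+2)(n+1) a_{n+2} x^n.
The ODE becomes sum_n [(n+2)(n+1) a_{n+2} - 1 a_n] x^n = 0.
Setting each coefficient to zero gives the recurrence:
  (n+2)(n+1) a_{n+2} - 1 a_n = 0,
  a_{n+2} = 1 / ((n+1)(n+2)) a_n.

Check with a_0 = 1, a_1 = 2 (apply the recurrence for n = 0, 1, 2, 3): a_0 = 1, a_1 = 2, a_2 = 1/2, a_3 = 1/3, a_4 = 1/24, a_5 = 1/60.

a_{n+2} = 1/((n+1)(n+2)) * a_n; check: a_0 = 1, a_1 = 2, a_2 = 1/2, a_3 = 1/3, a_4 = 1/24, a_5 = 1/60


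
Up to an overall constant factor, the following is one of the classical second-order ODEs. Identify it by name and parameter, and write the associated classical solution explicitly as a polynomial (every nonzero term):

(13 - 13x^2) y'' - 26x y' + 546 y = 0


All three coefficients share the factor 13; dividing through by 13 gives  (1 - x^2) y'' - 2x y' + 42 y = 0.
This matches the Legendre equation (1 - x^2) y'' - 2x y' + n(n+1) y = 0 (note the -2x y' term) with n(n+1) = 42, so n = 6; the polynomial solution is P_6(x).
With y = sum_k a_k x^k, matching x^k gives (k+2)(k+1) a_{k+2} = [k(k+1) - n(n+1)] a_k = (k - 6)(k + 7) a_k. The right side vanishes at k = 6, so the series with the parity of 6 terminates at degree 6.
Standard normalization (P_n(1) = 1): leading coefficient (2n)!/(2^n (n!)^2) = 479001600/(64*518400) = 231/16, so a_6 = 231/16. Work downward with a_k = (k+1)(k+2) a_{k+2} / ((k - 6)(k + 7)):
  a_4 = (5)(6)(231/16) / ((4 - 6)(4 + 7)) = (3465/8)/(-22) = -315/16
  a_2 = (3)(4)(-315/16) / ((2 - 6)(2 + 7)) = (-945/4)/(-36) = 105/16
  a_0 = (1)(2)(105/16) / ((0 - 6)(0 + 7)) = (105/8)/(-42) = -5/16
Hence P_6(x) = 231 x^6/16 - 315 x^4/16 + 105 x^2/16 - 5/16.

P_6(x); series = 231 x^6/16 - 315 x^4/16 + 105 x^2/16 - 5/16


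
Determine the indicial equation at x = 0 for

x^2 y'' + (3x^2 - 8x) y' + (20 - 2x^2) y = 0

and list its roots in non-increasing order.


Divide by x^2 to reach normal form y'' + P_1(x) y' + P_2(x) y = 0 with P_1(x) = 3 - 8/x and P_2(x) = -2 + 20/x^2.
x = 0 is a singular point because the y'-coefficient 3 - 8/x has a pole at x = 0 and the y-coefficient -2 + 20/x^2 has a pole at x = 0.
It is a regular singular point because x P_1(x) = p(x) = 3x - 8 and x^2 P_2(x) = q(x) = 20 - 2x^2 are polynomials, hence analytic at x = 0.
p(0) = -8,  q(0) = 20.
Indicial equation: r(r-1) + p(0) r + q(0) = 0, i.e. r^2 + (p(0) - 1) r + q(0) = 0, i.e. r^2 - 9 r + 20 = 0.
Discriminant: (-9)^2 - 4(20) = 1, so r = (9 ± 1)/2.
Solving: r_1 = 5, r_2 = 4.

indicial: r^2 - 9 r + 20 = 0; roots r_1 = 5, r_2 = 4


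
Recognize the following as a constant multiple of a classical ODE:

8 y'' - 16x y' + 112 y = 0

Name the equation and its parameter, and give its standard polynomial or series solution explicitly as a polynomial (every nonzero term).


All three coefficients share the factor 8; dividing through by 8 gives  y'' - 2x y' + 14 y = 0.
This matches the Hermite equation y'' - 2x y' + 2n y = 0 with 2n = 14, so n = 7; the polynomial solution is H_7(x).
With y = sum_k a_k x^k, matching x^k gives (k+2)(k+1) a_{k+2} = 2(k - n) a_k = 2(k - 7) a_k. The right side vanishes at k = 7, so the series with the parity of 7 terminates at degree 7.
Standard normalization: leading coefficient of H_n is 2^n, so a_7 = 2^7 = 128. Work downward with a_k = (k+1)(k+2) a_{k+2} / (2(k - n)):
  a_5 = (6)(7)(128) / (2(5 - 7)) = 5376/(-4) = -1344
  a_3 = (4)(5)(-1344) / (2(3 - 7)) = -26880/(-8) = 3360
  a_1 = (2)(3)(3360) / (2(1 - 7)) = 20160/(-12) = -1680
Hence H_7(x) = 128 x^7 - 1344 x^5 + 3360 x^3 - 1680 x.

H_7(x); series = 128 x^7 - 1344 x^5 + 3360 x^3 - 1680 x


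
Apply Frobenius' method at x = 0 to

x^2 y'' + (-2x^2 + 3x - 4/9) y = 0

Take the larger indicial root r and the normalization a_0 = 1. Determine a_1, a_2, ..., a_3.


Write in Frobenius form y'' + (p(x)/x) y' + (q(x)/x^2) y = 0:
  p(x) = 0,  q(x) = -2x^2 + 3x - 4/9.
Indicial equation: r(r-1) + (0) r + (-4/9) = 0 -> roots r_1 = 4/3, r_2 = -1/3.
Take r = r_1 = 4/3. Let y(x) = x^r sum_{n>=0} a_n x^n with a_0 = 1.
Substitute y = x^r sum a_n x^n and match x^{r+n}. The recurrence is
  D(n) a_n + 3 a_{n-1} - 2 a_{n-2} = 0,  where D(n) = (r+n)(r+n-1) + (0)(r+n) + (-4/9).
  a_n = [-3 a_{n-1} + 2 a_{n-2}] / D(n).
Since the indicial polynomial factors as (r - r_1)(r - r_2), D(n) = (r_1 + n - r_1)(r_1 + n - r_2) = n(n + 5/3).
Evaluating step by step (a_0 = 1):
  n = 1: D(1) = 1(1 + 5/3) = 8/3; numerator = -3(1) = -3; a_1 = (-3)/(8/3) = -9/8
  n = 2: D(2) = 2(2 + 5/3) = 22/3; numerator = -3(-9/8) + 2(1) = 43/8; a_2 = (43/8)/(22/3) = 129/176
  n = 3: D(3) = 3(3 + 5/3) = 14; numerator = -3(129/176) + 2(-9/8) = -783/176; a_3 = (-783/176)/(14) = -783/2464

r = 4/3; a_0 = 1; a_1 = -9/8; a_2 = 129/176; a_3 = -783/2464


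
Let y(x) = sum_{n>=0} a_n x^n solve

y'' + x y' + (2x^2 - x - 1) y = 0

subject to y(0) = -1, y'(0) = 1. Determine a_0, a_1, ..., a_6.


Ansatz: y(x) = sum_{n>=0} a_n x^n, so y'(x) = sum_{n>=1} n a_n x^(n-1) and y''(x) = sum_{n>=2} n(n-1) a_n x^(n-2).
Substitute into P(x) y'' + Q(x) y' + R(x) y = 0 with P(x) = 1, Q(x) = x, R(x) = 2x^2 - x - 1, and match powers of x.
Initial conditions: a_0 = -1, a_1 = 1.
Setting the coefficient of each power of x to zero and solving order by order (substituting the coefficients already found):
  x^0: 2 a_2 - a_0 = 0  ->  2 a_2 = a_0 = -1  ->  a_2 = -1/2
  x^1: 6 a_3 - a_0 = 0  ->  6 a_3 = a_0 = -1  ->  a_3 = -1/6
  x^2: 12 a_4 + a_2 - a_1 + 2 a_0 = 0  ->  12 a_4 = -a_2 + a_1 - 2 a_0 = 7/2  ->  a_4 = 7/24
  x^3: 20 a_5 + 2 a_3 - a_2 + 2 a_1 = 0  ->  20 a_5 = -2 a_3 + a_2 - 2 a_1 = -13/6  ->  a_5 = -13/120
  x^4: 30 a_6 + 3 a_4 - a_3 + 2 a_2 = 0  ->  30 a_6 = -3 a_4 + a_3 - 2 a_2 = -1/24  ->  a_6 = -1/720
Truncated series: y(x) = -1 + x - (1/2) x^2 - (1/6) x^3 + (7/24) x^4 - (13/120) x^5 - (1/720) x^6 + O(x^7).

a_0 = -1; a_1 = 1; a_2 = -1/2; a_3 = -1/6; a_4 = 7/24; a_5 = -13/120; a_6 = -1/720


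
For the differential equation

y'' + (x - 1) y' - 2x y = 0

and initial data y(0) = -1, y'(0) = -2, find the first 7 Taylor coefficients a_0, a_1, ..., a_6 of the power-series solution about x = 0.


Ansatz: y(x) = sum_{n>=0} a_n x^n, so y'(x) = sum_{n>=1} n a_n x^(n-1) and y''(x) = sum_{n>=2} n(n-1) a_n x^(n-2).
Substitute into P(x) y'' + Q(x) y' + R(x) y = 0 with P(x) = 1, Q(x) = x - 1, R(x) = -2x, and match powers of x.
Initial conditions: a_0 = -1, a_1 = -2.
Setting the coefficient of each power of x to zero and solving order by order (substituting the coefficients already found):
  x^0: 2 a_2 - a_1 = 0  ->  2 a_2 = a_1 = -2  ->  a_2 = -1
  x^1: 6 a_3 - 2 a_2 + a_1 - 2 a_0 = 0  ->  6 a_3 = 2 a_2 - a_1 + 2 a_0 = -2  ->  a_3 = -1/3
  x^2: 12 a_4 - 3 a_3 + 2 a_2 - 2 a_1 = 0  ->  12 a_4 = 3 a_3 - 2 a_2 + 2 a_1 = -3  ->  a_4 = -1/4
  x^3: 20 a_5 - 4 a_4 + 3 a_3 - 2 a_2 = 0  ->  20 a_5 = 4 a_4 - 3 a_3 + 2 a_2 = -2  ->  a_5 = -1/10
  x^4: 30 a_6 - 5 a_5 + 4 a_4 - 2 a_3 = 0  ->  30 a_6 = 5 a_5 - 4 a_4 + 2 a_3 = -1/6  ->  a_6 = -1/180
Truncated series: y(x) = -1 - 2 x - x^2 - (1/3) x^3 - (1/4) x^4 - (1/10) x^5 - (1/180) x^6 + O(x^7).

a_0 = -1; a_1 = -2; a_2 = -1; a_3 = -1/3; a_4 = -1/4; a_5 = -1/10; a_6 = -1/180


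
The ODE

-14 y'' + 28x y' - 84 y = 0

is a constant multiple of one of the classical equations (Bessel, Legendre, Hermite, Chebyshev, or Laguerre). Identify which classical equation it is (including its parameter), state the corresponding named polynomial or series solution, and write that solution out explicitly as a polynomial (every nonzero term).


All three coefficients share the factor -14; dividing through by -14 gives  y'' - 2x y' + 6 y = 0.
This matches the Hermite equation y'' - 2x y' + 2n y = 0 with 2n = 6, so n = 3; the polynomial solution is H_3(x).
With y = sum_k a_k x^k, matching x^k gives (k+2)(k+1) a_{k+2} = 2(k - n) a_k = 2(k - 3) a_k. The right side vanishes at k = 3, so the series with the parity of 3 terminates at degree 3.
Standard normalization: leading coefficient of H_n is 2^n, so a_3 = 2^3 = 8. Work downward with a_k = (k+1)(k+2) a_{k+2} / (2(k - n)):
  a_1 = (2)(3)(8) / (2(1 - 3)) = 48/(-4) = -12
Hence H_3(x) = 8 x^3 - 12 x.

H_3(x); series = 8 x^3 - 12 x


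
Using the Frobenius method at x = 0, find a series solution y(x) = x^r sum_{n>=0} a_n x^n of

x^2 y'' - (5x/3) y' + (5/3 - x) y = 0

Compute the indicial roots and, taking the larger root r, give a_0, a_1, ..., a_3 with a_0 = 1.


Write in Frobenius form y'' + (p(x)/x) y' + (q(x)/x^2) y = 0:
  p(x) = -5/3,  q(x) = 5/3 - x.
Indicial equation: r(r-1) + (-5/3) r + (5/3) = 0 -> roots r_1 = 5/3, r_2 = 1.
Take r = r_1 = 5/3. Let y(x) = x^r sum_{n>=0} a_n x^n with a_0 = 1.
Substitute y = x^r sum a_n x^n and match x^{r+n}. The recurrence is
  D(n) a_n - 1 a_{n-1} = 0,  where D(n) = (r+n)(r+n-1) + (-5/3)(r+n) + (5/3).
  a_n = 1 / D(n) * a_{n-1}.
Since the indicial polynomial factors as (r - r_1)(r - r_2), D(n) = (r_1 + n - r_1)(r_1 + n - r_2) = n(n + 2/3).
Evaluating step by step (a_0 = 1):
  n = 1: D(1) = 1(1 + 2/3) = 5/3; numerator = 1(1) = 1; a_1 = (1)/(5/3) = 3/5
  n = 2: D(2) = 2(2 + 2/3) = 16/3; numerator = 1(3/5) = 3/5; a_2 = (3/5)/(16/3) = 9/80
  n = 3: D(3) = 3(3 + 2/3) = 11; numerator = 1(9/80) = 9/80; a_3 = (9/80)/(11) = 9/880

r = 5/3; a_0 = 1; a_1 = 3/5; a_2 = 9/80; a_3 = 9/880


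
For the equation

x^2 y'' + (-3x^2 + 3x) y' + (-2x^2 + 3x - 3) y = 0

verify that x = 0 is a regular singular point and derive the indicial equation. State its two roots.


Divide by x^2 to reach normal form y'' + P_1(x) y' + P_2(x) y = 0 with P_1(x) = -3 + 3/x and P_2(x) = -2 + 3/x - 3/x^2.
x = 0 is a singular point because the y'-coefficient -3 + 3/x has a pole at x = 0 and the y-coefficient -2 + 3/x - 3/x^2 has a pole at x = 0.
It is a regular singular point because x P_1(x) = p(x) = 3 - 3x and x^2 P_2(x) = q(x) = -2x^2 + 3x - 3 are polynomials, hence analytic at x = 0.
p(0) = 3,  q(0) = -3.
Indicial equation: r(r-1) + p(0) r + q(0) = 0, i.e. r^2 + (p(0) - 1) r + q(0) = 0, i.e. r^2 + 2 r - 3 = 0.
Discriminant: (2)^2 - 4(-3) = 16, so r = (-2 ± 4)/2.
Solving: r_1 = 1, r_2 = -3.

indicial: r^2 + 2 r - 3 = 0; roots r_1 = 1, r_2 = -3


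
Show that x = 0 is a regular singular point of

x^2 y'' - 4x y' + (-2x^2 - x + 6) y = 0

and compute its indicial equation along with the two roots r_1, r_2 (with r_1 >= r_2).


Divide by x^2 to reach normal form y'' + P_1(x) y' + P_2(x) y = 0 with P_1(x) = -4/x and P_2(x) = -2 - 1/x + 6/x^2.
x = 0 is a singular point because the y'-coefficient -4/x has a pole at x = 0 and the y-coefficient -2 - 1/x + 6/x^2 has a pole at x = 0.
It is a regular singular point because x P_1(x) = p(x) = -4 and x^2 P_2(x) = q(x) = -2x^2 - x + 6 are polynomials, hence analytic at x = 0.
p(0) = -4,  q(0) = 6.
Indicial equation: r(r-1) + p(0) r + q(0) = 0, i.e. r^2 + (p(0) - 1) r + q(0) = 0, i.e. r^2 - 5 r + 6 = 0.
Discriminant: (-5)^2 - 4(6) = 1, so r = (5 ± 1)/2.
Solving: r_1 = 3, r_2 = 2.

indicial: r^2 - 5 r + 6 = 0; roots r_1 = 3, r_2 = 2


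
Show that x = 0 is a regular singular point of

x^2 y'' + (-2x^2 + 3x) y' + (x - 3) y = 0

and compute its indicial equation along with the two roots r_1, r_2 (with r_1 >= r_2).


Divide by x^2 to reach normal form y'' + P_1(x) y' + P_2(x) y = 0 with P_1(x) = -2 + 3/x and P_2(x) = 1/x - 3/x^2.
x = 0 is a singular point because the y'-coefficient -2 + 3/x has a pole at x = 0 and the y-coefficient 1/x - 3/x^2 has a pole at x = 0.
It is a regular singular point because x P_1(x) = p(x) = 3 - 2x and x^2 P_2(x) = q(x) = x - 3 are polynomials, hence analytic at x = 0.
p(0) = 3,  q(0) = -3.
Indicial equation: r(r-1) + p(0) r + q(0) = 0, i.e. r^2 + (p(0) - 1) r + q(0) = 0, i.e. r^2 + 2 r - 3 = 0.
Discriminant: (2)^2 - 4(-3) = 16, so r = (-2 ± 4)/2.
Solving: r_1 = 1, r_2 = -3.

indicial: r^2 + 2 r - 3 = 0; roots r_1 = 1, r_2 = -3


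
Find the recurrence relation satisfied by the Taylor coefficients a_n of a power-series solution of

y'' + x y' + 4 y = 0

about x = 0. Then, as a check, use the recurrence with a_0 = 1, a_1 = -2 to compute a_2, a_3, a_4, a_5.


Substitute y = sum_n a_n x^n.
y''(x) has coefficient (n+2)(n+1) a_{n+2} at x^n;
x y'(x) has coefficient n a_n at x^n (shift);
4 y(x) has coefficient 4 a_n at x^n.
Matching x^n: (n+2)(n+1) a_{n+2} + (n + 4) a_n = 0.
Thus a_{n+2} = (-n - 4) / ((n+1)(n+2)) * a_n.

Check with a_0 = 1, a_1 = -2 (apply the recurrence for n = 0, 1, 2, 3): a_0 = 1, a_1 = -2, a_2 = -2, a_3 = 5/3, a_4 = 1, a_5 = -7/12.

a_(n+2) = (-n - 4) / ((n+1)(n+2)) * a_n; check: a_0 = 1, a_1 = -2, a_2 = -2, a_3 = 5/3, a_4 = 1, a_5 = -7/12


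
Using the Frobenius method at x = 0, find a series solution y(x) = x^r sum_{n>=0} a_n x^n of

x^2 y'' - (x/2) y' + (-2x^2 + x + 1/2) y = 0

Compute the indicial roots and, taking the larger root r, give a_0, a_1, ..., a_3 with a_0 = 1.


Write in Frobenius form y'' + (p(x)/x) y' + (q(x)/x^2) y = 0:
  p(x) = -1/2,  q(x) = -2x^2 + x + 1/2.
Indicial equation: r(r-1) + (-1/2) r + (1/2) = 0 -> roots r_1 = 1, r_2 = 1/2.
Take r = r_1 = 1. Let y(x) = x^r sum_{n>=0} a_n x^n with a_0 = 1.
Substitute y = x^r sum a_n x^n and match x^{r+n}. The recurrence is
  D(n) a_n + 1 a_{n-1} - 2 a_{n-2} = 0,  where D(n) = (r+n)(r+n-1) + (-1/2)(r+n) + (1/2).
  a_n = [-1 a_{n-1} + 2 a_{n-2}] / D(n).
Since the indicial polynomial factors as (r - r_1)(r - r_2), D(n) = (r_1 + n - r_1)(r_1 + n - r_2) = n(n + 1/2).
Evaluating step by step (a_0 = 1):
  n = 1: D(1) = 1(1 + 1/2) = 3/2; numerator = -1(1) = -1; a_1 = (-1)/(3/2) = -2/3
  n = 2: D(2) = 2(2 + 1/2) = 5; numerator = -1(-2/3) + 2(1) = 8/3; a_2 = (8/3)/(5) = 8/15
  n = 3: D(3) = 3(3 + 1/2) = 21/2; numerator = -1(8/15) + 2(-2/3) = -28/15; a_3 = (-28/15)/(21/2) = -8/45

r = 1; a_0 = 1; a_1 = -2/3; a_2 = 8/15; a_3 = -8/45


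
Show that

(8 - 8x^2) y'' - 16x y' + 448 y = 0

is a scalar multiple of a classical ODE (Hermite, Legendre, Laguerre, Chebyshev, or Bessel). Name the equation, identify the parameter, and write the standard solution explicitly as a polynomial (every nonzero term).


All three coefficients share the factor 8; dividing through by 8 gives  (1 - x^2) y'' - 2x y' + 56 y = 0.
This matches the Legendre equation (1 - x^2) y'' - 2x y' + n(n+1) y = 0 (note the -2x y' term) with n(n+1) = 56, so n = 7; the polynomial solution is P_7(x).
With y = sum_k a_k x^k, matching x^k gives (k+2)(k+1) a_{k+2} = [k(k+1) - n(n+1)] a_k = (k - 7)(k + 8) a_k. The right side vanishes at k = 7, so the series with the parity of 7 terminates at degree 7.
Standard normalization (P_n(1) = 1): leading coefficient (2n)!/(2^n (n!)^2) = 87178291200/(128*25401600) = 429/16, so a_7 = 429/16. Work downward with a_k = (k+1)(k+2) a_{k+2} / ((k - 7)(k + 8)):
  a_5 = (6)(7)(429/16) / ((5 - 7)(5 + 8)) = (9009/8)/(-26) = -693/16
  a_3 = (4)(5)(-693/16) / ((3 - 7)(3 + 8)) = (-3465/4)/(-44) = 315/16
  a_1 = (2)(3)(315/16) / ((1 - 7)(1 + 8)) = (945/8)/(-54) = -35/16
Hence P_7(x) = 429 x^7/16 - 693 x^5/16 + 315 x^3/16 - 35 x/16.

P_7(x); series = 429 x^7/16 - 693 x^5/16 + 315 x^3/16 - 35 x/16


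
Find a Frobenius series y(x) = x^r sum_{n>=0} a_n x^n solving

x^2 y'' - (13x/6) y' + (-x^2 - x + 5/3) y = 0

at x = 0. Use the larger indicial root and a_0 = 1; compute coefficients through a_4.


Write in Frobenius form y'' + (p(x)/x) y' + (q(x)/x^2) y = 0:
  p(x) = -13/6,  q(x) = -x^2 - x + 5/3.
Indicial equation: r(r-1) + (-13/6) r + (5/3) = 0 -> roots r_1 = 5/2, r_2 = 2/3.
Take r = r_1 = 5/2. Let y(x) = x^r sum_{n>=0} a_n x^n with a_0 = 1.
Substitute y = x^r sum a_n x^n and match x^{r+n}. The recurrence is
  D(n) a_n - 1 a_{n-1} - 1 a_{n-2} = 0,  where D(n) = (r+n)(r+n-1) + (-13/6)(r+n) + (5/3).
  a_n = [1 a_{n-1} + 1 a_{n-2}] / D(n).
Since the indicial polynomial factors as (r - r_1)(r - r_2), D(n) = (r_1 + n - r_1)(r_1 + n - r_2) = n(n + 11/6).
Evaluating step by step (a_0 = 1):
  n = 1: D(1) = 1(1 + 11/6) = 17/6; numerator = 1(1) = 1; a_1 = (1)/(17/6) = 6/17
  n = 2: D(2) = 2(2 + 11/6) = 23/3; numerator = 1(6/17) + 1(1) = 23/17; a_2 = (23/17)/(23/3) = 3/17
  n = 3: D(3) = 3(3 + 11/6) = 29/2; numerator = 1(3/17) + 1(6/17) = 9/17; a_3 = (9/17)/(29/2) = 18/493
  n = 4: D(4) = 4(4 + 11/6) = 70/3; numerator = 1(18/493) + 1(3/17) = 105/493; a_4 = (105/493)/(70/3) = 9/986

r = 5/2; a_0 = 1; a_1 = 6/17; a_2 = 3/17; a_3 = 18/493; a_4 = 9/986


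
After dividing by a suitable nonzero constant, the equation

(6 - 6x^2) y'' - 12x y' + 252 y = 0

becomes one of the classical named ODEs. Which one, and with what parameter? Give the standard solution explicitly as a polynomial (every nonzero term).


All three coefficients share the factor 6; dividing through by 6 gives  (1 - x^2) y'' - 2x y' + 42 y = 0.
This matches the Legendre equation (1 - x^2) y'' - 2x y' + n(n+1) y = 0 (note the -2x y' term) with n(n+1) = 42, so n = 6; the polynomial solution is P_6(x).
With y = sum_k a_k x^k, matching x^k gives (k+2)(k+1) a_{k+2} = [k(k+1) - n(n+1)] a_k = (k - 6)(k + 7) a_k. The right side vanishes at k = 6, so the series with the parity of 6 terminates at degree 6.
Standard normalization (P_n(1) = 1): leading coefficient (2n)!/(2^n (n!)^2) = 479001600/(64*518400) = 231/16, so a_6 = 231/16. Work downward with a_k = (k+1)(k+2) a_{k+2} / ((k - 6)(k + 7)):
  a_4 = (5)(6)(231/16) / ((4 - 6)(4 + 7)) = (3465/8)/(-22) = -315/16
  a_2 = (3)(4)(-315/16) / ((2 - 6)(2 + 7)) = (-945/4)/(-36) = 105/16
  a_0 = (1)(2)(105/16) / ((0 - 6)(0 + 7)) = (105/8)/(-42) = -5/16
Hence P_6(x) = 231 x^6/16 - 315 x^4/16 + 105 x^2/16 - 5/16.

P_6(x); series = 231 x^6/16 - 315 x^4/16 + 105 x^2/16 - 5/16


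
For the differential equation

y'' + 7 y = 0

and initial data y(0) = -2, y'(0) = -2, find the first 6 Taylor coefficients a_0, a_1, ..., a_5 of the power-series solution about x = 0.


Ansatz: y(x) = sum_{n>=0} a_n x^n, so y'(x) = sum_{n>=1} n a_n x^(n-1) and y''(x) = sum_{n>=2} n(n-1) a_n x^(n-2).
Substitute into P(x) y'' + Q(x) y' + R(x) y = 0 with P(x) = 1, Q(x) = 0, R(x) = 7, and match powers of x.
Initial conditions: a_0 = -2, a_1 = -2.
Setting the coefficient of each power of x to zero and solving order by order (substituting the coefficients already found):
  x^0: 2 a_2 + 7 a_0 = 0  ->  2 a_2 = -7 a_0 = 14  ->  a_2 = 7
  x^1: 6 a_3 + 7 a_1 = 0  ->  6 a_3 = -7 a_1 = 14  ->  a_3 = 7/3
  x^2: 12 a_4 + 7 a_2 = 0  ->  12 a_4 = -7 a_2 = -49  ->  a_4 = -49/12
  x^3: 20 a_5 + 7 a_3 = 0  ->  20 a_5 = -7 a_3 = -49/3  ->  a_5 = -49/60
Truncated series: y(x) = -2 - 2 x + 7 x^2 + (7/3) x^3 - (49/12) x^4 - (49/60) x^5 + O(x^6).

a_0 = -2; a_1 = -2; a_2 = 7; a_3 = 7/3; a_4 = -49/12; a_5 = -49/60


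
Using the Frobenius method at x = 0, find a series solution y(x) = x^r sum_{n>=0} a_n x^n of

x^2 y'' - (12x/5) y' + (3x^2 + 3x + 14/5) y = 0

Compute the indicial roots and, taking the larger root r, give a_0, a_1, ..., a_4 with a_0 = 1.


Write in Frobenius form y'' + (p(x)/x) y' + (q(x)/x^2) y = 0:
  p(x) = -12/5,  q(x) = 3x^2 + 3x + 14/5.
Indicial equation: r(r-1) + (-12/5) r + (14/5) = 0 -> roots r_1 = 2, r_2 = 7/5.
Take r = r_1 = 2. Let y(x) = x^r sum_{n>=0} a_n x^n with a_0 = 1.
Substitute y = x^r sum a_n x^n and match x^{r+n}. The recurrence is
  D(n) a_n + 3 a_{n-1} + 3 a_{n-2} = 0,  where D(n) = (r+n)(r+n-1) + (-12/5)(r+n) + (14/5).
  a_n = [-3 a_{n-1} - 3 a_{n-2}] / D(n).
Since the indicial polynomial factors as (r - r_1)(r - r_2), D(n) = (r_1 + n - r_1)(r_1 + n - r_2) = n(n + 3/5).
Evaluating step by step (a_0 = 1):
  n = 1: D(1) = 1(1 + 3/5) = 8/5; numerator = -3(1) = -3; a_1 = (-3)/(8/5) = -15/8
  n = 2: D(2) = 2(2 + 3/5) = 26/5; numerator = -3(-15/8) - 3(1) = 21/8; a_2 = (21/8)/(26/5) = 105/208
  n = 3: D(3) = 3(3 + 3/5) = 54/5; numerator = -3(105/208) - 3(-15/8) = 855/208; a_3 = (855/208)/(54/5) = 475/1248
  n = 4: D(4) = 4(4 + 3/5) = 92/5; numerator = -3(475/1248) - 3(105/208) = -85/32; a_4 = (-85/32)/(92/5) = -425/2944

r = 2; a_0 = 1; a_1 = -15/8; a_2 = 105/208; a_3 = 475/1248; a_4 = -425/2944


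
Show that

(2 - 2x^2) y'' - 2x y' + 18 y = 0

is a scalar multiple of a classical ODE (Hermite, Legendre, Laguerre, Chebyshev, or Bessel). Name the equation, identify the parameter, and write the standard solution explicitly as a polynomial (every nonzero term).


All three coefficients share the factor 2; dividing through by 2 gives  (1 - x^2) y'' - x y' + 9 y = 0.
This matches the Chebyshev equation (1 - x^2) y'' - x y' + n^2 y = 0 (note the -x y' term, not -2x y') with n^2 = 9, so n = 3; the polynomial solution is T_3(x).
With y = sum_k a_k x^k, matching x^k gives (k+2)(k+1) a_{k+2} = (k^2 - n^2) a_k = (k - 3)(k + 3) a_k. The right side vanishes at k = 3, so the series with the parity of 3 terminates at degree 3.
Standard normalization: leading coefficient of T_n is 2^(n-1), so a_3 = 2^2 = 4. Work downward with a_k = (k+1)(k+2) a_{k+2} / ((k - 3)(k + 3)):
  a_1 = (2)(3)(4) / ((1 - 3)(1 + 3)) = 24/(-8) = -3
Hence T_3(x) = 4 x^3 - 3 x.

T_3(x); series = 4 x^3 - 3 x


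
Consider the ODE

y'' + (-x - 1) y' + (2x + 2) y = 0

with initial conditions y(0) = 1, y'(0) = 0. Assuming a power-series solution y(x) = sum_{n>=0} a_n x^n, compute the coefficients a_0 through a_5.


Ansatz: y(x) = sum_{n>=0} a_n x^n, so y'(x) = sum_{n>=1} n a_n x^(n-1) and y''(x) = sum_{n>=2} n(n-1) a_n x^(n-2).
Substitute into P(x) y'' + Q(x) y' + R(x) y = 0 with P(x) = 1, Q(x) = -x - 1, R(x) = 2x + 2, and match powers of x.
Initial conditions: a_0 = 1, a_1 = 0.
Setting the coefficient of each power of x to zero and solving order by order (substituting the coefficients already found):
  x^0: 2 a_2 - a_1 + 2 a_0 = 0  ->  2 a_2 = a_1 - 2 a_0 = -2  ->  a_2 = -1
  x^1: 6 a_3 - 2 a_2 + a_1 + 2 a_0 = 0  ->  6 a_3 = 2 a_2 - a_1 - 2 a_0 = -4  ->  a_3 = -2/3
  x^2: 12 a_4 - 3 a_3 + 2 a_1 = 0  ->  12 a_4 = 3 a_3 - 2 a_1 = -2  ->  a_4 = -1/6
  x^3: 20 a_5 - 4 a_4 - a_3 + 2 a_2 = 0  ->  20 a_5 = 4 a_4 + a_3 - 2 a_2 = 2/3  ->  a_5 = 1/30
Truncated series: y(x) = 1 - x^2 - (2/3) x^3 - (1/6) x^4 + (1/30) x^5 + O(x^6).

a_0 = 1; a_1 = 0; a_2 = -1; a_3 = -2/3; a_4 = -1/6; a_5 = 1/30


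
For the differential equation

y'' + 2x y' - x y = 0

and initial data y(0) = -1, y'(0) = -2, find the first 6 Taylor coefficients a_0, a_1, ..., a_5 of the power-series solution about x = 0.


Ansatz: y(x) = sum_{n>=0} a_n x^n, so y'(x) = sum_{n>=1} n a_n x^(n-1) and y''(x) = sum_{n>=2} n(n-1) a_n x^(n-2).
Substitute into P(x) y'' + Q(x) y' + R(x) y = 0 with P(x) = 1, Q(x) = 2x, R(x) = -x, and match powers of x.
Initial conditions: a_0 = -1, a_1 = -2.
Setting the coefficient of each power of x to zero and solving order by order (substituting the coefficients already found):
  x^0: 2 a_2 = 0  ->  a_2 = 0
  x^1: 6 a_3 + 2 a_1 - a_0 = 0  ->  6 a_3 = -2 a_1 + a_0 = 3  ->  a_3 = 1/2
  x^2: 12 a_4 + 4 a_2 - a_1 = 0  ->  12 a_4 = -4 a_2 + a_1 = -2  ->  a_4 = -1/6
  x^3: 20 a_5 + 6 a_3 - a_2 = 0  ->  20 a_5 = -6 a_3 + a_2 = -3  ->  a_5 = -3/20
Truncated series: y(x) = -1 - 2 x + (1/2) x^3 - (1/6) x^4 - (3/20) x^5 + O(x^6).

a_0 = -1; a_1 = -2; a_2 = 0; a_3 = 1/2; a_4 = -1/6; a_5 = -3/20


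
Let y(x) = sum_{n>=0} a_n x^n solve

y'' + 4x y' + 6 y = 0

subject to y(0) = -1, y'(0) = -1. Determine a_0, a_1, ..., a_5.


Ansatz: y(x) = sum_{n>=0} a_n x^n, so y'(x) = sum_{n>=1} n a_n x^(n-1) and y''(x) = sum_{n>=2} n(n-1) a_n x^(n-2).
Substitute into P(x) y'' + Q(x) y' + R(x) y = 0 with P(x) = 1, Q(x) = 4x, R(x) = 6, and match powers of x.
Initial conditions: a_0 = -1, a_1 = -1.
Setting the coefficient of each power of x to zero and solving order by order (substituting the coefficients already found):
  x^0: 2 a_2 + 6 a_0 = 0  ->  2 a_2 = -6 a_0 = 6  ->  a_2 = 3
  x^1: 6 a_3 + 10 a_1 = 0  ->  6 a_3 = -10 a_1 = 10  ->  a_3 = 5/3
  x^2: 12 a_4 + 14 a_2 = 0  ->  12 a_4 = -14 a_2 = -42  ->  a_4 = -7/2
  x^3: 20 a_5 + 18 a_3 = 0  ->  20 a_5 = -18 a_3 = -30  ->  a_5 = -3/2
Truncated series: y(x) = -1 - x + 3 x^2 + (5/3) x^3 - (7/2) x^4 - (3/2) x^5 + O(x^6).

a_0 = -1; a_1 = -1; a_2 = 3; a_3 = 5/3; a_4 = -7/2; a_5 = -3/2


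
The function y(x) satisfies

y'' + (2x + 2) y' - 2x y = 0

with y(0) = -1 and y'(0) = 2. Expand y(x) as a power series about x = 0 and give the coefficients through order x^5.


Ansatz: y(x) = sum_{n>=0} a_n x^n, so y'(x) = sum_{n>=1} n a_n x^(n-1) and y''(x) = sum_{n>=2} n(n-1) a_n x^(n-2).
Substitute into P(x) y'' + Q(x) y' + R(x) y = 0 with P(x) = 1, Q(x) = 2x + 2, R(x) = -2x, and match powers of x.
Initial conditions: a_0 = -1, a_1 = 2.
Setting the coefficient of each power of x to zero and solving order by order (substituting the coefficients already found):
  x^0: 2 a_2 + 2 a_1 = 0  ->  2 a_2 = -2 a_1 = -4  ->  a_2 = -2
  x^1: 6 a_3 + 4 a_2 + 2 a_1 - 2 a_0 = 0  ->  6 a_3 = -4 a_2 - 2 a_1 + 2 a_0 = 2  ->  a_3 = 1/3
  x^2: 12 a_4 + 6 a_3 + 4 a_2 - 2 a_1 = 0  ->  12 a_4 = -6 a_3 - 4 a_2 + 2 a_1 = 10  ->  a_4 = 5/6
  x^3: 20 a_5 + 8 a_4 + 6 a_3 - 2 a_2 = 0  ->  20 a_5 = -8 a_4 - 6 a_3 + 2 a_2 = -38/3  ->  a_5 = -19/30
Truncated series: y(x) = -1 + 2 x - 2 x^2 + (1/3) x^3 + (5/6) x^4 - (19/30) x^5 + O(x^6).

a_0 = -1; a_1 = 2; a_2 = -2; a_3 = 1/3; a_4 = 5/6; a_5 = -19/30
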